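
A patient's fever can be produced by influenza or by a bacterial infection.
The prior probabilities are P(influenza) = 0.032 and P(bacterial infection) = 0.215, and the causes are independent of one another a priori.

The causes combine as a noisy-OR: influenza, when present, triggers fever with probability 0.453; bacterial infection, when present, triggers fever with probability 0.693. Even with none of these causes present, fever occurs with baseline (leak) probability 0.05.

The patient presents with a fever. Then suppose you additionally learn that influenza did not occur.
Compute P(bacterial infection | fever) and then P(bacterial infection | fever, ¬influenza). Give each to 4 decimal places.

P(bacterial infection | fever) ≈ 0.7537; P(bacterial infection | fever, ¬influenza) ≈ 0.7951

Under noisy-OR, P(fever | causes) = 1 − (1−0.05)·∏(1−qᵢ) over the active causes.
By total probability over the 4 (influenza, bacterial infection) configurations:
  P(fever) = 0.05*0.968*0.785 + 0.70835*0.968*0.215 + 0.48035*0.032*0.785 + 0.840467*0.032*0.215
        = 0.037994 + 0.147422 + 0.012066 + 0.005782 = 0.203264
Keeping only the bacterial infection-present terms gives 0.153204, so
  P(bacterial infection | fever) = 0.153204 / 0.203264 ≈ 0.7537

With the extra evidence:
Numerator (weight on configurations with bacterial infection): 0.70835×0.215 = 0.152295
Denominator P(fever | ¬influenza): 0.05×0.785 + 0.70835×0.215 = 0.191545
P(bacterial infection | fever, ¬influenza) = 0.152295/0.191545 ≈ 0.7951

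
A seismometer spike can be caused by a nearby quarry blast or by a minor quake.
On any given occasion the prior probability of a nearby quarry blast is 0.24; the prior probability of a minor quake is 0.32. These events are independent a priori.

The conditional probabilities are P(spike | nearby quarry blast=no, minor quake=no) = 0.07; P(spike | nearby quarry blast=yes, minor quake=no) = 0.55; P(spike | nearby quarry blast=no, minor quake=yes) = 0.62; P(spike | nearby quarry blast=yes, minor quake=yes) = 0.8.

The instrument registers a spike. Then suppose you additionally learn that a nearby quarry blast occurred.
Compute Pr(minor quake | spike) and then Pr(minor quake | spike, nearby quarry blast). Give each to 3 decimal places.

For the numerator, keep only minor quake=true terms: 0.150784 + 0.061440 = 0.212224
Denominator P(spike): 0.07·0.76·0.68 + 0.62·0.76·0.32 + 0.55·0.24·0.68 + 0.8·0.24·0.32 = 0.338160
P(minor quake | spike) = 0.212224/0.338160 ≈ 0.628

Now also conditioning on nearby quarry blast=true:
Enumerate both values of minor quake and weight by the priors:
  P(spike | nearby quarry blast) = 0.55×0.68 + 0.8×0.32
        = 0.374000 + 0.256000 = 0.630000
Keeping only the minor quake-present terms gives 0.256000, so
  P(minor quake | spike, nearby quarry blast) = 0.256000 / 0.630000 ≈ 0.406
The drop from 0.628 to 0.406 is the explaining-away (discounting) effect.

Pr(minor quake | spike) ≈ 0.628; Pr(minor quake | spike, nearby quarry blast) ≈ 0.406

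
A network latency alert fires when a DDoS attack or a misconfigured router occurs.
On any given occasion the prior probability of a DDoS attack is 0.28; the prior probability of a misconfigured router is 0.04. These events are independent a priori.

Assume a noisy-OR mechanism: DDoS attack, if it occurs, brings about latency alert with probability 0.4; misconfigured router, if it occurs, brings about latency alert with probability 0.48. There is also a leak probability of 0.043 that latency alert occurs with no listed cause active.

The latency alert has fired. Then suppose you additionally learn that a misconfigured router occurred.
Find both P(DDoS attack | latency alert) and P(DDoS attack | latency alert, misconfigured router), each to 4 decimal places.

P(DDoS attack | latency alert) ≈ 0.7346; P(DDoS attack | latency alert, misconfigured router) ≈ 0.3519

Under noisy-OR, P(latency alert | causes) = 1 − (1−0.043)·∏(1−qᵢ) over the active causes.
For the numerator, keep only DDoS attack=true terms: 0.114455 + 0.007856 = 0.122311
Denominator P(latency alert): 0.043·0.72·0.96 + 0.50236·0.72·0.04 + 0.4258·0.28·0.96 + 0.701416·0.28·0.04 = 0.166501
P(DDoS attack | latency alert) = 0.122311/0.166501 ≈ 0.7346

With the extra evidence:
P(latency alert | misconfigured router) = 0.50236*0.72 + 0.701416*0.28 = 0.361699 + 0.196396 = 0.558095
The DDoS attack-present share is 0.701416*0.28 = 0.196396.
So P(DDoS attack | latency alert, misconfigured router) = 0.196396/0.558095 ≈ 0.3519.
This is intercausal reasoning (explaining away): once misconfigured router accounts for the latency alert, DDoS attack becomes less likely.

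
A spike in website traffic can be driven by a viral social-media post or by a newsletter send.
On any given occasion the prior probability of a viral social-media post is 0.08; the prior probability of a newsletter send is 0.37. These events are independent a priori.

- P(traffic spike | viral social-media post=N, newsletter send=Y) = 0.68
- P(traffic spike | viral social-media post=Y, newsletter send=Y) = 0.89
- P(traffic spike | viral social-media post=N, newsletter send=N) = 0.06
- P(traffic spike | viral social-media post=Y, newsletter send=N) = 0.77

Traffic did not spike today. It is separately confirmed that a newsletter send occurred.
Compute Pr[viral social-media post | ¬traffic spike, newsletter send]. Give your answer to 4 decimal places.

P(¬traffic spike | newsletter send) = 0.32*0.92 + 0.11*0.08 = 0.294400 + 0.008800 = 0.303200
Restricting to configurations with viral social-media post present: 0.11*0.08 = 0.008800.
P(viral social-media post | ¬traffic spike, newsletter send) = 0.008800 / 0.303200 ≈ 0.0290

Pr[viral social-media post | ¬traffic spike, newsletter send] ≈ 0.0290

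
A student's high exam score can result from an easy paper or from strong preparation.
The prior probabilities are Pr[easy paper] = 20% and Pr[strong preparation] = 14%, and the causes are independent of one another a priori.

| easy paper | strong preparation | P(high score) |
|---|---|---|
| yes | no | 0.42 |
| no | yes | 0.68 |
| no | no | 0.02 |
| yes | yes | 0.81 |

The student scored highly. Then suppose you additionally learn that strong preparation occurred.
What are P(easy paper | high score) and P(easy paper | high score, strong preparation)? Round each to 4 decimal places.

P(high score) = 0.02·0.8·0.86 + 0.68·0.8·0.14 + 0.42·0.2·0.86 + 0.81·0.2·0.14 = 0.013760 + 0.076160 + 0.072240 + 0.022680 = 0.184840
The easy paper-present share is 0.072240 + 0.022680 = 0.094920.
Hence the posterior is 0.094920/0.184840 ≈ 0.5135.

With the extra evidence:
Sum P(high score|·) weighted by the priors over both values of easy paper:
  P(high score | strong preparation) = 0.68×0.8 + 0.81×0.2
        = 0.544000 + 0.162000 = 0.706000
Keeping only the easy paper-present terms gives 0.162000, so
  P(easy paper | high score, strong preparation) = 0.162000 / 0.706000 ≈ 0.2295
This is intercausal reasoning (explaining away): once strong preparation accounts for the high score, easy paper becomes less likely.

P(easy paper | high score) ≈ 0.5135; P(easy paper | high score, strong preparation) ≈ 0.2295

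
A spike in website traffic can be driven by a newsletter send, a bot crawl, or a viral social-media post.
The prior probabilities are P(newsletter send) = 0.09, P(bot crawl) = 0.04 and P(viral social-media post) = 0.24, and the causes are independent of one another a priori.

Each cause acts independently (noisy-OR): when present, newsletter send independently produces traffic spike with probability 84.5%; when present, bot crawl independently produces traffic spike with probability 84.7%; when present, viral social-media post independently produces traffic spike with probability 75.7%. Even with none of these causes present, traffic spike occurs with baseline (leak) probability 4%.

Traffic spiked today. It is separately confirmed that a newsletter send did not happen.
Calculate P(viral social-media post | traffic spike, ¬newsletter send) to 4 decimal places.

P(viral social-media post | traffic spike, ¬newsletter send) ≈ 0.7713

Under noisy-OR, P(traffic spike | causes) = 1 − (1−0.04)·∏(1−qᵢ) over the active causes.
Numerator (weight on configurations with viral social-media post): 0.176652 + 0.009257 = 0.185909
Denominator P(traffic spike | ¬newsletter send): 0.04·0.96·0.76 + 0.76672·0.96·0.24 + 0.85312·0.04·0.76 + 0.964308·0.04·0.24 = 0.241028
Posterior = 0.185909 / 0.241028 ≈ 0.7713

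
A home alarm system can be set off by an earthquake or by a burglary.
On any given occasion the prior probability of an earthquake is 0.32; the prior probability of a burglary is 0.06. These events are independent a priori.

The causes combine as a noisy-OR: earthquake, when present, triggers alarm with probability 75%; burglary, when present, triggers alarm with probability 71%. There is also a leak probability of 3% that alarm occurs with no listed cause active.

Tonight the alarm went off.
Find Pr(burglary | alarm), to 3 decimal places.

Pr(burglary | alarm) ≈ 0.160

Under noisy-OR, P(alarm | causes) = 1 − (1−0.03)·∏(1−qᵢ) over the active causes.
For the numerator, keep only burglary=true terms: 0.029323 + 0.017850 = 0.047173
Normalizer over all consistent configurations: 0.03×0.68×0.94 + 0.7187×0.68×0.06 + 0.7575×0.32×0.94 + 0.929675×0.32×0.06 = 0.294205
P(burglary | alarm) = 0.047173/0.294205 ≈ 0.160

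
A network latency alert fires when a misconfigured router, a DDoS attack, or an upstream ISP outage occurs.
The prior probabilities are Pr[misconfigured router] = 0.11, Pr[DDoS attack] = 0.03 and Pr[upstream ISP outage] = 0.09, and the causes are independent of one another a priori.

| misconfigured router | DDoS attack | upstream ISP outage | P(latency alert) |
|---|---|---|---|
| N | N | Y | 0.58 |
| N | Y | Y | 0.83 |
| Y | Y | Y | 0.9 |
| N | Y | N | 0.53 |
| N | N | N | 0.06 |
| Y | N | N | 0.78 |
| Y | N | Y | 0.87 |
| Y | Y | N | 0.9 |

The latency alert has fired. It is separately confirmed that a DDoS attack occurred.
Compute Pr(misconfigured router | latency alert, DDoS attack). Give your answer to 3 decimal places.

Enumerate the 4 (misconfigured router, upstream ISP outage) configurations and weight by the priors:
  P(latency alert | DDoS attack) = 0.53×0.89×0.91 + 0.83×0.89×0.09 + 0.9×0.11×0.91 + 0.9×0.11×0.09
        = 0.429247 + 0.066483 + 0.090090 + 0.008910 = 0.594730
The terms with misconfigured router present sum to 0.099000, so
  P(misconfigured router | latency alert, DDoS attack) = 0.099000 / 0.594730 ≈ 0.166

Pr(misconfigured router | latency alert, DDoS attack) ≈ 0.166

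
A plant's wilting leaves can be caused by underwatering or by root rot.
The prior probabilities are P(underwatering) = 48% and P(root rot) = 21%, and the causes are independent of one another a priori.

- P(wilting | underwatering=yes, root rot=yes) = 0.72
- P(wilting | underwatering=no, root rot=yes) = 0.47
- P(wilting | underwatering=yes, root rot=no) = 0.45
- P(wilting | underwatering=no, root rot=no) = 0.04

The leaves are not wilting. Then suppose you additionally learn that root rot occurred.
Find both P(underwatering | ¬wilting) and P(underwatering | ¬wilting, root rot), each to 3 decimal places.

By total probability over the 4 (underwatering, root rot) configurations:
  P(¬wilting) = 0.96*0.52*0.79 + 0.53*0.52*0.21 + 0.55*0.48*0.79 + 0.28*0.48*0.21
        = 0.394368 + 0.057876 + 0.208560 + 0.028224 = 0.689028
Configurations with underwatering contribute 0.236784, so
  P(underwatering | ¬wilting) = 0.236784 / 0.689028 ≈ 0.344

Now also conditioning on root rot=true:
By total probability over both values of underwatering:
  P(¬wilting | root rot) = 0.53*0.52 + 0.28*0.48
        = 0.275600 + 0.134400 = 0.410000
Keeping only the underwatering-present terms gives 0.134400, so
  P(underwatering | ¬wilting, root rot) = 0.134400 / 0.410000 ≈ 0.328

P(underwatering | ¬wilting) ≈ 0.344; P(underwatering | ¬wilting, root rot) ≈ 0.328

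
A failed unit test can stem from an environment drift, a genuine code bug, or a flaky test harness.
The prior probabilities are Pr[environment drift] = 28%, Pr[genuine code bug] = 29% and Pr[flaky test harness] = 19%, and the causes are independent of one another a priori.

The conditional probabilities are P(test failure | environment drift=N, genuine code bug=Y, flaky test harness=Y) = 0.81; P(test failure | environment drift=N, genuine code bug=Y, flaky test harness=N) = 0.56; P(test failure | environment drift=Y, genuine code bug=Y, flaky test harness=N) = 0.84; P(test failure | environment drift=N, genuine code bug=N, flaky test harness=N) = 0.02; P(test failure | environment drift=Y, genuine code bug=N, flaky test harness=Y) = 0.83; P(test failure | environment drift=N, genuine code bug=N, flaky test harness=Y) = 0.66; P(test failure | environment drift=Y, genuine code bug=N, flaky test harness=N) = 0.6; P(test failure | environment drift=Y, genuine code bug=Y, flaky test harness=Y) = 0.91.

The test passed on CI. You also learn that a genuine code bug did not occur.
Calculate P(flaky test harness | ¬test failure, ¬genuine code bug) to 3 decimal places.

P(flaky test harness | ¬test failure, ¬genuine code bug) ≈ 0.077

Weight on flaky test harness=true, given the evidence: 0.046512 + 0.009044 = 0.055556
Denominator P(¬test failure | ¬genuine code bug): 0.98*0.72*0.81 + 0.34*0.72*0.19 + 0.4*0.28*0.81 + 0.17*0.28*0.19 = 0.717812
P(flaky test harness | ¬test failure, ¬genuine code bug) = 0.055556/0.717812 ≈ 0.077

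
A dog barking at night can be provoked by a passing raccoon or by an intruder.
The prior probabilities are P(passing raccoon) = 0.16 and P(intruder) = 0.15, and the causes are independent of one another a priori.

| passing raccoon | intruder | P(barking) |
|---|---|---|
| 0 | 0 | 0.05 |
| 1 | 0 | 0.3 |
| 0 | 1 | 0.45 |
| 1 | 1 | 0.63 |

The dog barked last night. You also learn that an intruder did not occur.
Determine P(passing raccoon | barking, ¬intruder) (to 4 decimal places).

P(passing raccoon | barking, ¬intruder) ≈ 0.5333

For the numerator, keep only passing raccoon=true terms: 0.3*0.16 = 0.048000
Normalizer over all consistent configurations: 0.05*0.84 + 0.3*0.16 = 0.090000
P(passing raccoon | barking, ¬intruder) = 0.048000/0.090000 ≈ 0.5333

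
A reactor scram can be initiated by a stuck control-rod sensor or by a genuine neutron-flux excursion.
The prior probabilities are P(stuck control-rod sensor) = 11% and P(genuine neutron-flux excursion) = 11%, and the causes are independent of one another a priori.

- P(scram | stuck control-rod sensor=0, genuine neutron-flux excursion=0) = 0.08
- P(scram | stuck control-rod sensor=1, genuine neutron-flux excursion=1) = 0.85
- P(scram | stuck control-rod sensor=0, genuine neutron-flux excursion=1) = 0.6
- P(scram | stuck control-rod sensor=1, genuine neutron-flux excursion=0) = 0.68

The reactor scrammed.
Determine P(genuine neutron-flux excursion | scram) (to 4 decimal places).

P(genuine neutron-flux excursion | scram) ≈ 0.3469

For the numerator, keep only genuine neutron-flux excursion=true terms: 0.058740 + 0.010285 = 0.069025
Normalizer over all consistent configurations: 0.08×0.89×0.89 + 0.6×0.89×0.11 + 0.68×0.11×0.89 + 0.85×0.11×0.11 = 0.198965
P(genuine neutron-flux excursion | scram) = 0.069025/0.198965 ≈ 0.3469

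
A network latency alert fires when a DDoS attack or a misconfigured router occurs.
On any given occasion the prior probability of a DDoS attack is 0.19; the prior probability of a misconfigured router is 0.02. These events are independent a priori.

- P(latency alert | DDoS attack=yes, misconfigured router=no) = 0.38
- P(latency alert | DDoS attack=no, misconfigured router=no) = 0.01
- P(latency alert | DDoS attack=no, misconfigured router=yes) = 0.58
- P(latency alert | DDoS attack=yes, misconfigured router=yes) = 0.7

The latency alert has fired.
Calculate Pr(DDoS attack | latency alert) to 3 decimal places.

For the numerator, keep only DDoS attack=true terms: 0.070756 + 0.002660 = 0.073416
The normalizing constant is 0.01·0.81·0.98 + 0.58·0.81·0.02 + 0.38·0.19·0.98 + 0.7·0.19·0.02 = 0.090750
Posterior = 0.073416 / 0.090750 ≈ 0.809

Pr(DDoS attack | latency alert) ≈ 0.809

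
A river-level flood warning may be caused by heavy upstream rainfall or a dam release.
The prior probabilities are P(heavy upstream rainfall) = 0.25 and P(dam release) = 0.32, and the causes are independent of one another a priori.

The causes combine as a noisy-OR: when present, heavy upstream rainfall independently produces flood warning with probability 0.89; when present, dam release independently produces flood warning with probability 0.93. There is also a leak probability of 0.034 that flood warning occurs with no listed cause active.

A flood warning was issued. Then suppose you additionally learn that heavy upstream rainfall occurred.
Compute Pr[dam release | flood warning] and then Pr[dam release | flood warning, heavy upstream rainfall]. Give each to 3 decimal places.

Under noisy-OR, P(flood warning | causes) = 1 − (1−0.034)·∏(1−qᵢ) over the active causes.
P(flood warning) = 0.034*0.75*0.68 + 0.93238*0.75*0.32 + 0.89374*0.25*0.68 + 0.992562*0.25*0.32 = 0.017340 + 0.223771 + 0.151936 + 0.079405 = 0.472452
Restricting to configurations with dam release present: 0.223771 + 0.079405 = 0.303176.
P(dam release | flood warning) = 0.303176 / 0.472452 ≈ 0.642

Now also conditioning on heavy upstream rainfall=true:
P(flood warning | heavy upstream rainfall) = 0.89374*0.68 + 0.992562*0.32 = 0.607743 + 0.317620 = 0.925363
The dam release-present share is 0.992562*0.32 = 0.317620.
Hence the posterior is 0.317620/0.925363 ≈ 0.343.
— heavy upstream rainfall explains away the evidence for dam release.

Pr[dam release | flood warning] ≈ 0.642; Pr[dam release | flood warning, heavy upstream rainfall] ≈ 0.343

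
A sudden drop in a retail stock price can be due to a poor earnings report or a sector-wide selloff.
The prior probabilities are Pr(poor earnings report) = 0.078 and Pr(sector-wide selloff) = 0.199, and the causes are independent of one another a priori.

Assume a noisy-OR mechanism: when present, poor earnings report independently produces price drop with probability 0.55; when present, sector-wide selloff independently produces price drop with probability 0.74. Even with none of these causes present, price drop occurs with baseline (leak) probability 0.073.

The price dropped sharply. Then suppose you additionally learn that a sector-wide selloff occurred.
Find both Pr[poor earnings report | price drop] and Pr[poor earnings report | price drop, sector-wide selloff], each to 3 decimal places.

Under noisy-OR, P(price drop | causes) = 1 − (1−0.073)·∏(1−qᵢ) over the active causes.
For the numerator, keep only poor earnings report=true terms: 0.036415 + 0.013838 = 0.050253
Normalizer over all consistent configurations: 0.073*0.922*0.801 + 0.75898*0.922*0.199 + 0.58285*0.078*0.801 + 0.891541*0.078*0.199 = 0.243421
P(poor earnings report | price drop) = 0.050253/0.243421 ≈ 0.206

With the extra evidence:
By total probability over both values of poor earnings report:
  P(price drop | sector-wide selloff) = 0.75898·0.922 + 0.891541·0.078
        = 0.699780 + 0.069540 = 0.769320
The terms with poor earnings report present sum to 0.069540, so
  P(poor earnings report | price drop, sector-wide selloff) = 0.069540 / 0.769320 ≈ 0.090
This is intercausal reasoning (explaining away): once sector-wide selloff accounts for the price drop, poor earnings report becomes less likely.

Pr[poor earnings report | price drop] ≈ 0.206; Pr[poor earnings report | price drop, sector-wide selloff] ≈ 0.090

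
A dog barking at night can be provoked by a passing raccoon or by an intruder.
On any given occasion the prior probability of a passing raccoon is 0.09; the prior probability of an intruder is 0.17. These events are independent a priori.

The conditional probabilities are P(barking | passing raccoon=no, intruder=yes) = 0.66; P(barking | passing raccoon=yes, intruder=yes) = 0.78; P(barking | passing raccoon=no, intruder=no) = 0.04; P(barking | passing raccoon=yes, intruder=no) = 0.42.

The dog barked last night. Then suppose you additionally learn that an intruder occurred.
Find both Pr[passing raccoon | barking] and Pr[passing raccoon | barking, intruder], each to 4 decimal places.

Pr[passing raccoon | barking] ≈ 0.2466; Pr[passing raccoon | barking, intruder] ≈ 0.1047

P(barking) = 0.04×0.91×0.83 + 0.66×0.91×0.17 + 0.42×0.09×0.83 + 0.78×0.09×0.17 = 0.030212 + 0.102102 + 0.031374 + 0.011934 = 0.175622
The passing raccoon-present share is 0.031374 + 0.011934 = 0.043308.
So P(passing raccoon | barking) = 0.043308/0.175622 ≈ 0.2466.

With the extra evidence:
Weight on passing raccoon=true, given the evidence: 0.78*0.09 = 0.070200
The normalizing constant is 0.66*0.91 + 0.78*0.09 = 0.670800
Posterior = 0.070200 / 0.670800 ≈ 0.1047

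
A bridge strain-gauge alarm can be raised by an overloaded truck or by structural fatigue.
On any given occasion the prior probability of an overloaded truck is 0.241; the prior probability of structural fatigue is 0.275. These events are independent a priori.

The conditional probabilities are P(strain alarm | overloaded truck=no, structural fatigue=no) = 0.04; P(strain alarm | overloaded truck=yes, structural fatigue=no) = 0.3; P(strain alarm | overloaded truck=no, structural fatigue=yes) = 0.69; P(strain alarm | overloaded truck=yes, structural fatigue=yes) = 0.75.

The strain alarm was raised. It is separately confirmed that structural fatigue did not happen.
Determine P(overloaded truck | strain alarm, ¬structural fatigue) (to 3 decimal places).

P(strain alarm | ¬structural fatigue) = 0.04*0.759 + 0.3*0.241 = 0.030360 + 0.072300 = 0.102660
Restricting to configurations with overloaded truck present: 0.3*0.241 = 0.072300.
Hence the posterior is 0.072300/0.102660 ≈ 0.704.

P(overloaded truck | strain alarm, ¬structural fatigue) ≈ 0.704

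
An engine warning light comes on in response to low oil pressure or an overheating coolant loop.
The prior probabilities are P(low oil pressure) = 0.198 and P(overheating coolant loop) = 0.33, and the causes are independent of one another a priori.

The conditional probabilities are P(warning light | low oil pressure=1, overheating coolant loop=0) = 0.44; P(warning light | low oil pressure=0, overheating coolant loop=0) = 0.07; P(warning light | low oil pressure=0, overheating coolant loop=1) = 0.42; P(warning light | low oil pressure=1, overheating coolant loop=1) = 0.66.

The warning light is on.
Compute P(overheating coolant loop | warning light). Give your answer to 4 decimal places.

P(overheating coolant loop | warning light) ≈ 0.6165

P(warning light) = 0.07·0.802·0.67 + 0.42·0.802·0.33 + 0.44·0.198·0.67 + 0.66·0.198·0.33 = 0.037614 + 0.111157 + 0.058370 + 0.043124 = 0.250265
Of this, 0.154281 comes from 0.111157 + 0.043124 (the overheating coolant loop=true cases).
So P(overheating coolant loop | warning light) = 0.154281/0.250265 ≈ 0.6165.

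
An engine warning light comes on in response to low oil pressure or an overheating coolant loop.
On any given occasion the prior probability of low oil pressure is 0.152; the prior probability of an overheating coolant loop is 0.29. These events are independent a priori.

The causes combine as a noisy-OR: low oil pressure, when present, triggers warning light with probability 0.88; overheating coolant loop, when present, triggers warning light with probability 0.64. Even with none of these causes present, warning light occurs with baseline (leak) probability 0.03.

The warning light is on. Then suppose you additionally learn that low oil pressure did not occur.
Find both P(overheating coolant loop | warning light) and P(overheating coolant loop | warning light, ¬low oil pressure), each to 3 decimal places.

Under noisy-OR, P(warning light | causes) = 1 − (1−0.03)·∏(1−qᵢ) over the active causes.
P(warning light) = 0.03*0.848*0.71 + 0.6508*0.848*0.29 + 0.8836*0.152*0.71 + 0.958096*0.152*0.29 = 0.018062 + 0.160045 + 0.095358 + 0.042233 = 0.315698
Of this, 0.202278 comes from 0.160045 + 0.042233 (the overheating coolant loop=true cases).
P(overheating coolant loop | warning light) = 0.202278 / 0.315698 ≈ 0.641

Now condition on the additional information:
By total probability over both values of overheating coolant loop:
  P(warning light | ¬low oil pressure) = 0.03×0.71 + 0.6508×0.29
        = 0.021300 + 0.188732 = 0.210032
The terms with overheating coolant loop present sum to 0.188732, so
  P(overheating coolant loop | warning light, ¬low oil pressure) = 0.188732 / 0.210032 ≈ 0.899
Ruling out low oil pressure raises the posterior on overheating coolant loop — the flip side of explaining away.

P(overheating coolant loop | warning light) ≈ 0.641; P(overheating coolant loop | warning light, ¬low oil pressure) ≈ 0.899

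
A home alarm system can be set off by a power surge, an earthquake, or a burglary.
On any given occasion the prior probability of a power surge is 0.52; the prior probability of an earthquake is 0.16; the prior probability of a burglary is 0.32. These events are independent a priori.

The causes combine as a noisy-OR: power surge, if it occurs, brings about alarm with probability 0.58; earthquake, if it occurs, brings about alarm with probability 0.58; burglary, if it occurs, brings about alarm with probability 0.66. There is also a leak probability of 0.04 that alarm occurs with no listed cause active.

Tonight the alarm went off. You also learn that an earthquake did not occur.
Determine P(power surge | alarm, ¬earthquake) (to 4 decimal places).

P(power surge | alarm, ¬earthquake) ≈ 0.7527

Under noisy-OR, P(alarm | causes) = 1 − (1−0.04)·∏(1−qᵢ) over the active causes.
Enumerate the 4 (power surge, burglary) configurations and weight by the priors:
  P(alarm | ¬earthquake) = 0.04·0.48·0.68 + 0.6736·0.48·0.32 + 0.5968·0.52·0.68 + 0.862912·0.52·0.32
        = 0.013056 + 0.103465 + 0.211028 + 0.143589 = 0.471138
The terms with power surge present sum to 0.354617, so
  P(power surge | alarm, ¬earthquake) = 0.354617 / 0.471138 ≈ 0.7527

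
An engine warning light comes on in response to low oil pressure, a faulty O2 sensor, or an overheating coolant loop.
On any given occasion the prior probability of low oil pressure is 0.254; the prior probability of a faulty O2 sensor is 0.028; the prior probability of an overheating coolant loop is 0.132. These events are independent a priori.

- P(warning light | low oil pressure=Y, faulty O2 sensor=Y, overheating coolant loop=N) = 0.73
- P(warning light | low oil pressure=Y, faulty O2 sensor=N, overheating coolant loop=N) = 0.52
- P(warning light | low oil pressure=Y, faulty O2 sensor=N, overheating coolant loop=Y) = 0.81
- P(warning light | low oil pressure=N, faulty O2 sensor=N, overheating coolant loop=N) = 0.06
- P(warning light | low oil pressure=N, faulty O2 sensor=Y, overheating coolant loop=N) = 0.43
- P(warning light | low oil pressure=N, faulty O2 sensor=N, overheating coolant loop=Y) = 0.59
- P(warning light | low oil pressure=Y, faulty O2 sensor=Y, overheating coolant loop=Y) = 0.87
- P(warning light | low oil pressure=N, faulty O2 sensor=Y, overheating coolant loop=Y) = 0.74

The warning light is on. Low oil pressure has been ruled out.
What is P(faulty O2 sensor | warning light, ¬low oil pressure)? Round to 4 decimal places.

P(faulty O2 sensor | warning light, ¬low oil pressure) ≈ 0.0945

P(warning light | ¬low oil pressure) = 0.06*0.972*0.868 + 0.59*0.972*0.132 + 0.43*0.028*0.868 + 0.74*0.028*0.132 = 0.050622 + 0.075699 + 0.010451 + 0.002735 = 0.139507
Of this, 0.013186 comes from 0.010451 + 0.002735 (the faulty O2 sensor=true cases).
Hence the posterior is 0.013186/0.139507 ≈ 0.0945.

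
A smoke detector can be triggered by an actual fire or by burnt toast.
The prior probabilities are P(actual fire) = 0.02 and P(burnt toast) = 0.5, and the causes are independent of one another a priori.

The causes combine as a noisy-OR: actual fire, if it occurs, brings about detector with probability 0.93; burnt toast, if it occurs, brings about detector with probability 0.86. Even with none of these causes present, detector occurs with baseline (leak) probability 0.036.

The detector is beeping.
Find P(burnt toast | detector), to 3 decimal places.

Under noisy-OR, P(detector | causes) = 1 − (1−0.036)·∏(1−qᵢ) over the active causes.
P(detector) = 0.036×0.98×0.5 + 0.86504×0.98×0.5 + 0.93252×0.02×0.5 + 0.990553×0.02×0.5 = 0.017640 + 0.423870 + 0.009325 + 0.009906 = 0.460741
Of this, 0.433776 comes from 0.423870 + 0.009906 (the burnt toast=true cases).
So P(burnt toast | detector) = 0.433776/0.460741 ≈ 0.941.

P(burnt toast | detector) ≈ 0.941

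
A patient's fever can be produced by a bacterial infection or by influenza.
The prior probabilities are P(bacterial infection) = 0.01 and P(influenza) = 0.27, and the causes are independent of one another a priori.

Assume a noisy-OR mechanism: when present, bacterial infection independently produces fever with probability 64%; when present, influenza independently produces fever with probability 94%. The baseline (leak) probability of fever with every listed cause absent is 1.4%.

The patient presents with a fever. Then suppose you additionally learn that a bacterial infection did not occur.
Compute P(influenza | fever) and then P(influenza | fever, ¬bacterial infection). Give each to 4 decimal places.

P(influenza | fever) ≈ 0.9449; P(influenza | fever, ¬bacterial infection) ≈ 0.9613

Under noisy-OR, P(fever | causes) = 1 − (1−0.014)·∏(1−qᵢ) over the active causes.
P(fever) = 0.014*0.99*0.73 + 0.94084*0.99*0.27 + 0.64504*0.01*0.73 + 0.978702*0.01*0.27 = 0.010118 + 0.251487 + 0.004709 + 0.002642 = 0.268956
The influenza-present share is 0.251487 + 0.002642 = 0.254129.
P(influenza | fever) = 0.254129 / 0.268956 ≈ 0.9449

Now condition on the additional information:
Enumerate both values of influenza and weight by the priors:
  P(fever | ¬bacterial infection) = 0.014×0.73 + 0.94084×0.27
        = 0.010220 + 0.254027 = 0.264247
The terms with influenza present sum to 0.254027, so
  P(influenza | fever, ¬bacterial infection) = 0.254027 / 0.264247 ≈ 0.9613
With bacterial infection excluded, influenza must carry more of the explanatory weight for the fever.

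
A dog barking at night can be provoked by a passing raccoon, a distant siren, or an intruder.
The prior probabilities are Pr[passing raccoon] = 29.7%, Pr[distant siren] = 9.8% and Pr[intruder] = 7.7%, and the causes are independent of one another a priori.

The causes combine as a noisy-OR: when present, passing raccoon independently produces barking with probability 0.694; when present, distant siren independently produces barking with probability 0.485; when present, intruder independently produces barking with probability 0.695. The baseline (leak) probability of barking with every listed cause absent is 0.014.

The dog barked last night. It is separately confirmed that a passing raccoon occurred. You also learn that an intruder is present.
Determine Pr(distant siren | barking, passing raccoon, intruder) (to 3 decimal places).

Under noisy-OR, P(barking | causes) = 1 − (1−0.014)·∏(1−qᵢ) over the active causes.
P(barking | passing raccoon, intruder) = 0.907977×0.902 + 0.952608×0.098 = 0.818995 + 0.093356 = 0.912351
Restricting to configurations with distant siren present: 0.952608×0.098 = 0.093356.
Hence the posterior is 0.093356/0.912351 ≈ 0.102.

Pr(distant siren | barking, passing raccoon, intruder) ≈ 0.102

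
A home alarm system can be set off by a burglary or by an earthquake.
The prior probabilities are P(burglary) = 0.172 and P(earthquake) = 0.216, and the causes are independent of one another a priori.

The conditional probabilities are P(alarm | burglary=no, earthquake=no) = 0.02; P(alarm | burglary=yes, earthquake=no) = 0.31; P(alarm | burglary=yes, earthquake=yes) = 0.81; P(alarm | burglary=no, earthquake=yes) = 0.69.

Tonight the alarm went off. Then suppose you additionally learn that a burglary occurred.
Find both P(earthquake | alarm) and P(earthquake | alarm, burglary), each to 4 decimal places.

For the numerator, keep only earthquake=true terms: 0.123405 + 0.030093 = 0.153498
Denominator P(alarm): 0.02·0.828·0.784 + 0.69·0.828·0.216 + 0.31·0.172·0.784 + 0.81·0.172·0.216 = 0.208284
Posterior = 0.153498 / 0.208284 ≈ 0.7370

With the extra evidence:
P(alarm | burglary) = 0.31*0.784 + 0.81*0.216 = 0.243040 + 0.174960 = 0.418000
Of this, 0.174960 comes from 0.81*0.216 (the earthquake=true cases).
So P(earthquake | alarm, burglary) = 0.174960/0.418000 ≈ 0.4186.
The drop from 0.7370 to 0.4186 is the explaining-away (discounting) effect.

P(earthquake | alarm) ≈ 0.7370; P(earthquake | alarm, burglary) ≈ 0.4186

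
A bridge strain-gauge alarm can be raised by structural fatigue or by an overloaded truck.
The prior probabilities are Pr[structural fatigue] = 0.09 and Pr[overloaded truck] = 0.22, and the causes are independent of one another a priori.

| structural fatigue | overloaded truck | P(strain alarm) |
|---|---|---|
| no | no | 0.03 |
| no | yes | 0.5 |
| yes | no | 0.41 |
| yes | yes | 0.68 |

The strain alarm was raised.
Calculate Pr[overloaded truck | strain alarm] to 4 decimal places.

Pr[overloaded truck | strain alarm] ≈ 0.6940

Numerator (weight on configurations with overloaded truck): 0.100100 + 0.013464 = 0.113564
The normalizing constant is 0.03·0.91·0.78 + 0.5·0.91·0.22 + 0.41·0.09·0.78 + 0.68·0.09·0.22 = 0.163640
P(overloaded truck | strain alarm) = 0.113564/0.163640 ≈ 0.6940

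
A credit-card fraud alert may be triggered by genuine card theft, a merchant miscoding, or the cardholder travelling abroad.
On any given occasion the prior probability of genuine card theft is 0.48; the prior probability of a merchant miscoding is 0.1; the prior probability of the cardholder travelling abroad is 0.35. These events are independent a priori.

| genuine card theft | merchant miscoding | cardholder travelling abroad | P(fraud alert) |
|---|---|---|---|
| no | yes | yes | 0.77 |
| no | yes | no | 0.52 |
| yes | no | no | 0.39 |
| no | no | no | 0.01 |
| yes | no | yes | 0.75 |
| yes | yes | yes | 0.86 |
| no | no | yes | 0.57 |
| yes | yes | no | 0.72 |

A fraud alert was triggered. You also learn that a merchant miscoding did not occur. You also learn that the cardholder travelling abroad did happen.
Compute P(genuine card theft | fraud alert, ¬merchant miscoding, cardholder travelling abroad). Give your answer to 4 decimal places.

For the numerator, keep only genuine card theft=true terms: 0.75*0.48 = 0.360000
Denominator P(fraud alert | ¬merchant miscoding, cardholder travelling abroad): 0.57*0.52 + 0.75*0.48 = 0.656400
P(genuine card theft | fraud alert, ¬merchant miscoding, cardholder travelling abroad) = 0.360000/0.656400 ≈ 0.5484

P(genuine card theft | fraud alert, ¬merchant miscoding, cardholder travelling abroad) ≈ 0.5484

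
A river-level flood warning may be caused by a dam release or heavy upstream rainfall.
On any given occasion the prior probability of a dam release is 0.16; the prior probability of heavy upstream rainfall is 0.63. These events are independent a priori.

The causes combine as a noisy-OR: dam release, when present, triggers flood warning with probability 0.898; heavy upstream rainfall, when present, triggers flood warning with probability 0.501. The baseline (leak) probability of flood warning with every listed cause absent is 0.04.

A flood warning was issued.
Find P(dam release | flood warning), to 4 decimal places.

P(dam release | flood warning) ≈ 0.3413

Under noisy-OR, P(flood warning | causes) = 1 − (1−0.04)·∏(1−qᵢ) over the active causes.
Numerator (weight on configurations with dam release): 0.053403 + 0.095875 = 0.149278
Denominator P(flood warning): 0.04·0.84·0.37 + 0.52096·0.84·0.63 + 0.90208·0.16·0.37 + 0.951138·0.16·0.63 = 0.437402
Posterior = 0.149278 / 0.437402 ≈ 0.3413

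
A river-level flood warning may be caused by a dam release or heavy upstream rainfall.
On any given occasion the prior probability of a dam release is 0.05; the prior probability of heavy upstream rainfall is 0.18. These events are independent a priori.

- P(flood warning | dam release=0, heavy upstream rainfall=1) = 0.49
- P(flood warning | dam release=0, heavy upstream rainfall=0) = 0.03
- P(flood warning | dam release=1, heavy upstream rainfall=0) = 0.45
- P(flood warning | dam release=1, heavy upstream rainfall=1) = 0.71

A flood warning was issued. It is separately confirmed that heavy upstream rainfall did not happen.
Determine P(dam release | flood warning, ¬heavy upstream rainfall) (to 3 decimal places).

Sum P(flood warning|·) weighted by the priors over both values of dam release:
  P(flood warning | ¬heavy upstream rainfall) = 0.03·0.95 + 0.45·0.05
        = 0.028500 + 0.022500 = 0.051000
Keeping only the dam release-present terms gives 0.022500, so
  P(dam release | flood warning, ¬heavy upstream rainfall) = 0.022500 / 0.051000 ≈ 0.441

P(dam release | flood warning, ¬heavy upstream rainfall) ≈ 0.441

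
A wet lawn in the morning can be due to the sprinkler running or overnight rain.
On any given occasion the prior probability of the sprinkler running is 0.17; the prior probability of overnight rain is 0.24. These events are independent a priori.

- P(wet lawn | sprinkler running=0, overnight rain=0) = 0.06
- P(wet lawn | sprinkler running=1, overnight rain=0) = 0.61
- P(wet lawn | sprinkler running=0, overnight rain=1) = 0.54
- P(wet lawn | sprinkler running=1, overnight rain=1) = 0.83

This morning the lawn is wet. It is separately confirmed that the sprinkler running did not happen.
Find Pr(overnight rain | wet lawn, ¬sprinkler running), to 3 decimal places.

By total probability over both values of overnight rain:
  P(wet lawn | ¬sprinkler running) = 0.06×0.76 + 0.54×0.24
        = 0.045600 + 0.129600 = 0.175200
Configurations with overnight rain contribute 0.129600, so
  P(overnight rain | wet lawn, ¬sprinkler running) = 0.129600 / 0.175200 ≈ 0.740

Pr(overnight rain | wet lawn, ¬sprinkler running) ≈ 0.740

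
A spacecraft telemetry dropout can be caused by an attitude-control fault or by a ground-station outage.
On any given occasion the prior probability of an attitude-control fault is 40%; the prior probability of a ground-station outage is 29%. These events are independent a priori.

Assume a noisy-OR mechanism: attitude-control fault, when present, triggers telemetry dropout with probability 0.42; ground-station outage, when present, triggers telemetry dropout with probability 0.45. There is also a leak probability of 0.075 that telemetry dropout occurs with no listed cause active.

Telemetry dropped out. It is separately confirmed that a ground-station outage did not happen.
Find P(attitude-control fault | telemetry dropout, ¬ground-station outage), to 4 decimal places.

P(attitude-control fault | telemetry dropout, ¬ground-station outage) ≈ 0.8047

Under noisy-OR, P(telemetry dropout | causes) = 1 − (1−0.075)·∏(1−qᵢ) over the active causes.
P(telemetry dropout | ¬ground-station outage) = 0.075*0.6 + 0.4635*0.4 = 0.045000 + 0.185400 = 0.230400
Restricting to configurations with attitude-control fault present: 0.4635*0.4 = 0.185400.
So P(attitude-control fault | telemetry dropout, ¬ground-station outage) = 0.185400/0.230400 ≈ 0.8047.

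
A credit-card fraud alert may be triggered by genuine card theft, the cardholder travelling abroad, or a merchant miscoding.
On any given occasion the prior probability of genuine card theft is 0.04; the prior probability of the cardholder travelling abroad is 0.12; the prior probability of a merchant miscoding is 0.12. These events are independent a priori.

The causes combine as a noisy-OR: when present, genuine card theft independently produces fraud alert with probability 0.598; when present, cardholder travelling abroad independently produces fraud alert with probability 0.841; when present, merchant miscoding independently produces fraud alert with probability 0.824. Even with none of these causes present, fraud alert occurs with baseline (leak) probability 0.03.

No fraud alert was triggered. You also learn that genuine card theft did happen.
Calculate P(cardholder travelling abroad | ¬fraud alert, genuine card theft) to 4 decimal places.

Under noisy-OR, P(fraud alert | causes) = 1 − (1−0.03)·∏(1−qᵢ) over the active causes.
Enumerate the 4 (cardholder travelling abroad, merchant miscoding) configurations and weight by the priors:
  P(¬fraud alert | genuine card theft) = 0.38994×0.88×0.88 + 0.068629×0.88×0.12 + 0.062×0.12×0.88 + 0.010912×0.12×0.12
        = 0.301970 + 0.007247 + 0.006547 + 0.000157 = 0.315921
The terms with cardholder travelling abroad present sum to 0.006704, so
  P(cardholder travelling abroad | ¬fraud alert, genuine card theft) = 0.006704 / 0.315921 ≈ 0.0212

P(cardholder travelling abroad | ¬fraud alert, genuine card theft) ≈ 0.0212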